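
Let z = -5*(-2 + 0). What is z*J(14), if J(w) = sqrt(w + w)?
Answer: 20*sqrt(7) ≈ 52.915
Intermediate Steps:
J(w) = sqrt(2)*sqrt(w) (J(w) = sqrt(2*w) = sqrt(2)*sqrt(w))
z = 10 (z = -5*(-2) = 10)
z*J(14) = 10*(sqrt(2)*sqrt(14)) = 10*(2*sqrt(7)) = 20*sqrt(7)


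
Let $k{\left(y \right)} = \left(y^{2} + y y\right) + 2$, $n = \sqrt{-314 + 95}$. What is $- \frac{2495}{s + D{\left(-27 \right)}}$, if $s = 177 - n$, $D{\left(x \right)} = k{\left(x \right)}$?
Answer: $- \frac{4084315}{2679988} - \frac{2495 i \sqrt{219}}{2679988} \approx -1.524 - 0.013777 i$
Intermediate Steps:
$n = i \sqrt{219}$ ($n = \sqrt{-219} = i \sqrt{219} \approx 14.799 i$)
$k{\left(y \right)} = 2 + 2 y^{2}$ ($k{\left(y \right)} = \left(y^{2} + y^{2}\right) + 2 = 2 y^{2} + 2 = 2 + 2 y^{2}$)
$D{\left(x \right)} = 2 + 2 x^{2}$
$s = 177 - i \sqrt{219} \approx 177.0 - 14.799 i$
$- \frac{2495}{s + D{\left(-27 \right)}} = - \frac{2495}{\left(177 - i \sqrt{219}\right) + \left(2 + 2 \left(-27\right)^{2}\right)} = - \frac{2495}{\left(177 - i \sqrt{219}\right) + \left(2 + 2 \cdot 729\right)} = - \frac{2495}{\left(177 - i \sqrt{219}\right) + \left(2 + 1458\right)} = - \frac{2495}{\left(177 - i \sqrt{219}\right) + 1460} = - \frac{2495}{1637 - i \sqrt{219}}$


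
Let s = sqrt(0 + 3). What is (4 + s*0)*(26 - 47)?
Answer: -84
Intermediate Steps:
s = sqrt(3) ≈ 1.7320
(4 + s*0)*(26 - 47) = (4 + sqrt(3)*0)*(26 - 47) = (4 + 0)*(-21) = 4*(-21) = -84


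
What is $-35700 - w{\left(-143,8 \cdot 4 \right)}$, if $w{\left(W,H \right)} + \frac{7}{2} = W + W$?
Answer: $- \frac{70821}{2} \approx -35411.0$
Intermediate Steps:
$w{\left(W,H \right)} = - \frac{7}{2} + 2 W$ ($w{\left(W,H \right)} = - \frac{7}{2} + \left(W + W\right) = - \frac{7}{2} + 2 W$)
$-35700 - w{\left(-143,8 \cdot 4 \right)} = -35700 - \left(- \frac{7}{2} + 2 \left(-143\right)\right) = -35700 - \left(- \frac{7}{2} - 286\right) = -35700 - - \frac{579}{2} = -35700 + \frac{579}{2} = - \frac{70821}{2}$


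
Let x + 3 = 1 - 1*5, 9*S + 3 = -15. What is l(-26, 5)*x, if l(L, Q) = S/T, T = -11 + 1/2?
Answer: -4/3 ≈ -1.3333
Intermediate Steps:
S = -2 (S = -1/3 + (1/9)*(-15) = -1/3 - 5/3 = -2)
T = -21/2 (T = -11 + 1/2 = -21/2 ≈ -10.500)
l(L, Q) = 4/21 (l(L, Q) = -2/(-21/2) = -2*(-2/21) = 4/21)
x = -7 (x = -3 + (1 - 1*5) = -3 + (1 - 5) = -3 - 4 = -7)
l(-26, 5)*x = (4/21)*(-7) = -4/3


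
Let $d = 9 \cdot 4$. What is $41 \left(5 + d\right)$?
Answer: $1681$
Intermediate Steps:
$d = 36$
$41 \left(5 + d\right) = 41 \left(5 + 36\right) = 41 \cdot 41 = 1681$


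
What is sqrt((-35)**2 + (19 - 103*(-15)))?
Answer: sqrt(2789) ≈ 52.811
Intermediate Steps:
sqrt((-35)**2 + (19 - 103*(-15))) = sqrt(1225 + (19 + 1545)) = sqrt(1225 + 1564) = sqrt(2789)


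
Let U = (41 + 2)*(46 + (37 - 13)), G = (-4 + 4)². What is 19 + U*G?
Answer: 19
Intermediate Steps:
G = 0 (G = 0² = 0)
U = 3010 (U = 43*(46 + 24) = 43*70 = 3010)
19 + U*G = 19 + 3010*0 = 19 + 0 = 19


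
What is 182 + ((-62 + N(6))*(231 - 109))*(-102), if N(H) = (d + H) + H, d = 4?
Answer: 572606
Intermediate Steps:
N(H) = 4 + 2*H (N(H) = (4 + H) + H = 4 + 2*H)
182 + ((-62 + N(6))*(231 - 109))*(-102) = 182 + ((-62 + (4 + 2*6))*(231 - 109))*(-102) = 182 + ((-62 + (4 + 12))*122)*(-102) = 182 + ((-62 + 16)*122)*(-102) = 182 - 46*122*(-102) = 182 - 5612*(-102) = 182 + 572424 = 572606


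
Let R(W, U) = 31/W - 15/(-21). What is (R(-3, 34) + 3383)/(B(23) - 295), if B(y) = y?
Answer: -70841/5712 ≈ -12.402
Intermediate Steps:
R(W, U) = 5/7 + 31/W (R(W, U) = 31/W - 15*(-1/21) = 31/W + 5/7 = 5/7 + 31/W)
(R(-3, 34) + 3383)/(B(23) - 295) = ((5/7 + 31/(-3)) + 3383)/(23 - 295) = ((5/7 + 31*(-1/3)) + 3383)/(-272) = ((5/7 - 31/3) + 3383)*(-1/272) = (-202/21 + 3383)*(-1/272) = (70841/21)*(-1/272) = -70841/5712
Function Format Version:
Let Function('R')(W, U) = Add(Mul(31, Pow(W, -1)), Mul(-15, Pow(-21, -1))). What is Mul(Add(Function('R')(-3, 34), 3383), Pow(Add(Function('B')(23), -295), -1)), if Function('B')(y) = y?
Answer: Rational(-70841, 5712) ≈ -12.402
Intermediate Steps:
Function('R')(W, U) = Add(Rational(5, 7), Mul(31, Pow(W, -1))) (Function('R')(W, U) = Add(Mul(31, Pow(W, -1)), Mul(-15, Rational(-1, 21))) = Add(Mul(31, Pow(W, -1)), Rational(5, 7)) = Add(Rational(5, 7), Mul(31, Pow(W, -1))))
Mul(Add(Function('R')(-3, 34), 3383), Pow(Add(Function('B')(23), -295), -1)) = Mul(Add(Add(Rational(5, 7), Mul(31, Pow(-3, -1))), 3383), Pow(Add(23, -295), -1)) = Mul(Add(Add(Rational(5, 7), Mul(31, Rational(-1, 3))), 3383), Pow(-272, -1)) = Mul(Add(Add(Rational(5, 7), Rational(-31, 3)), 3383), Rational(-1, 272)) = Mul(Add(Rational(-202, 21), 3383), Rational(-1, 272)) = Mul(Rational(70841, 21), Rational(-1, 272)) = Rational(-70841, 5712)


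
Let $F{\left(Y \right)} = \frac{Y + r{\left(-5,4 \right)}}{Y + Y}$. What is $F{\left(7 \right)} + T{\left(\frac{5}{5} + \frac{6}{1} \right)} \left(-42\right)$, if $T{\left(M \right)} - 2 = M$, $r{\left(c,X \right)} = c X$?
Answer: $- \frac{5305}{14} \approx -378.93$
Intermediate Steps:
$r{\left(c,X \right)} = X c$
$T{\left(M \right)} = 2 + M$
$F{\left(Y \right)} = \frac{-20 + Y}{2 Y}$ ($F{\left(Y \right)} = \frac{Y + 4 \left(-5\right)}{Y + Y} = \frac{Y - 20}{2 Y} = \left(-20 + Y\right) \frac{1}{2 Y} = \frac{-20 + Y}{2 Y}$)
$F{\left(7 \right)} + T{\left(\frac{5}{5} + \frac{6}{1} \right)} \left(-42\right) = \frac{-20 + 7}{2 \cdot 7} + \left(2 + \left(\frac{5}{5} + \frac{6}{1}\right)\right) \left(-42\right) = \frac{1}{2} \cdot \frac{1}{7} \left(-13\right) + \left(2 + \left(5 \cdot \frac{1}{5} + 6 \cdot 1\right)\right) \left(-42\right) = - \frac{13}{14} + \left(2 + \left(1 + 6\right)\right) \left(-42\right) = - \frac{13}{14} + \left(2 + 7\right) \left(-42\right) = - \frac{13}{14} + 9 \left(-42\right) = - \frac{13}{14} - 378 = - \frac{5305}{14}$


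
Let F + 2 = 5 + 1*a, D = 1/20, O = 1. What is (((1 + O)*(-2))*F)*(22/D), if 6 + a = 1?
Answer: 3520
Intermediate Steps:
a = -5 (a = -6 + 1 = -5)
D = 1/20 ≈ 0.050000
F = -2 (F = -2 + (5 + 1*(-5)) = -2 + (5 - 5) = -2 + 0 = -2)
(((1 + O)*(-2))*F)*(22/D) = (((1 + 1)*(-2))*(-2))*(22/(1/20)) = ((2*(-2))*(-2))*(22*20) = -4*(-2)*440 = 8*440 = 3520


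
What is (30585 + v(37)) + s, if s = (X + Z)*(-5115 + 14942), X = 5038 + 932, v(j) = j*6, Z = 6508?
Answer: 122652113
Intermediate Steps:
v(j) = 6*j
X = 5970
s = 122621306 (s = (5970 + 6508)*(-5115 + 14942) = 12478*9827 = 122621306)
(30585 + v(37)) + s = (30585 + 6*37) + 122621306 = (30585 + 222) + 122621306 = 30807 + 122621306 = 122652113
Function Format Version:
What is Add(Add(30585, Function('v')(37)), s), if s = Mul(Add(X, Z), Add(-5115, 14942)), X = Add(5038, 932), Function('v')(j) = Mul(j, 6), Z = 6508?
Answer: 122652113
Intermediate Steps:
Function('v')(j) = Mul(6, j)
X = 5970
s = 122621306 (s = Mul(Add(5970, 6508), Add(-5115, 14942)) = Mul(12478, 9827) = 122621306)
Add(Add(30585, Function('v')(37)), s) = Add(Add(30585, Mul(6, 37)), 122621306) = Add(Add(30585, 222), 122621306) = Add(30807, 122621306) = 122652113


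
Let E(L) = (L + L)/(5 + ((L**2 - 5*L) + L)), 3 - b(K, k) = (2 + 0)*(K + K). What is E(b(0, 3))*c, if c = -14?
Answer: -42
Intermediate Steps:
b(K, k) = 3 - 4*K (b(K, k) = 3 - (2 + 0)*(K + K) = 3 - 2*2*K = 3 - 4*K)
E(L) = 2*L/(5 + L**2 - 4*L) (E(L) = (2*L)/(5 + (L**2 - 4*L)) = (2*L)/(5 + L**2 - 4*L) = 2*L/(5 + L**2 - 4*L))
E(b(0, 3))*c = (2*(3 - 4*0)/(5 + (3 - 4*0)**2 - 4*(3 - 4*0)))*(-14) = (2*(3 + 0)/(5 + (3 + 0)**2 - 4*(3 + 0)))*(-14) = (2*3/(5 + 3**2 - 4*3))*(-14) = (2*3/(5 + 9 - 12))*(-14) = (2*3/2)*(-14) = (2*3*(1/2))*(-14) = 3*(-14) = -42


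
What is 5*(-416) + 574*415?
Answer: 236130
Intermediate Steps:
5*(-416) + 574*415 = -2080 + 238210 = 236130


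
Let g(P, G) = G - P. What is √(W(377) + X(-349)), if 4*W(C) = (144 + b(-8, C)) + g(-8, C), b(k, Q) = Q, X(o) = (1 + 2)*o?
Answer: I*√3282/2 ≈ 28.644*I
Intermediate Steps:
X(o) = 3*o
W(C) = 38 + C/2 (W(C) = ((144 + C) + (C - 1*(-8)))/4 = ((144 + C) + (C + 8))/4 = ((144 + C) + (8 + C))/4 = (152 + 2*C)/4 = 38 + C/2)
√(W(377) + X(-349)) = √((38 + (½)*377) + 3*(-349)) = √((38 + 377/2) - 1047) = √(453/2 - 1047) = √(-1641/2) = I*√3282/2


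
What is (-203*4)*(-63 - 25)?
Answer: 71456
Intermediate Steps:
(-203*4)*(-63 - 25) = -812*(-88) = 71456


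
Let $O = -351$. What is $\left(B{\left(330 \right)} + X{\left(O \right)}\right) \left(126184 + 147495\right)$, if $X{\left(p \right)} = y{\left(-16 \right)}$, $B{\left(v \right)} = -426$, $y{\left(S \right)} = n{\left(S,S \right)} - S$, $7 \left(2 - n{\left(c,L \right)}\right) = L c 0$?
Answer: $-111661032$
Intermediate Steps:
$n{\left(c,L \right)} = 2$ ($n{\left(c,L \right)} = 2 - \frac{L c 0}{7} = 2 - 0 = 2 + 0 = 2$)
$y{\left(S \right)} = 2 - S$
$X{\left(p \right)} = 18$ ($X{\left(p \right)} = 2 - -16 = 2 + 16 = 18$)
$\left(B{\left(330 \right)} + X{\left(O \right)}\right) \left(126184 + 147495\right) = \left(-426 + 18\right) \left(126184 + 147495\right) = \left(-408\right) 273679 = -111661032$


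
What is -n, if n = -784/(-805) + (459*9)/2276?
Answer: -729977/261740 ≈ -2.7889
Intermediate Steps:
n = 729977/261740 (n = -784*(-1/805) + 4131*(1/2276) = 112/115 + 4131/2276 = 729977/261740 ≈ 2.7889)
-n = -1*729977/261740 = -729977/261740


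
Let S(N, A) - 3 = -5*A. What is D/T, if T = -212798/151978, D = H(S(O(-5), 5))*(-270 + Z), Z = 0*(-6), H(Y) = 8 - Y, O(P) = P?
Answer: 615510900/106399 ≈ 5784.9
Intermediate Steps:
S(N, A) = 3 - 5*A
Z = 0
D = -8100 (D = (8 - (3 - 5*5))*(-270 + 0) = (8 - (3 - 25))*(-270) = (8 - 1*(-22))*(-270) = (8 + 22)*(-270) = 30*(-270) = -8100)
T = -106399/75989 (T = -212798*1/151978 = -106399/75989 ≈ -1.4002)
D/T = -8100/(-106399/75989) = -8100*(-75989/106399) = 615510900/106399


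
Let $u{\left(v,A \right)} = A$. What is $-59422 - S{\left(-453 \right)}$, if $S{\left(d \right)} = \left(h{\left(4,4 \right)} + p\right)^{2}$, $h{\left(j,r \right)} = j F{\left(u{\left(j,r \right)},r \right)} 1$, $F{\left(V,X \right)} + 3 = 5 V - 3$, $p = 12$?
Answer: $-64046$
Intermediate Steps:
$F{\left(V,X \right)} = -6 + 5 V$ ($F{\left(V,X \right)} = -3 + \left(5 V - 3\right) = -3 + \left(-3 + 5 V\right) = -6 + 5 V$)
$h{\left(j,r \right)} = j \left(-6 + 5 r\right)$ ($h{\left(j,r \right)} = j \left(-6 + 5 r\right) 1 = j \left(-6 + 5 r\right)$)
$S{\left(d \right)} = 4624$ ($S{\left(d \right)} = \left(4 \left(-6 + 5 \cdot 4\right) + 12\right)^{2} = \left(4 \left(-6 + 20\right) + 12\right)^{2} = \left(4 \cdot 14 + 12\right)^{2} = \left(56 + 12\right)^{2} = 68^{2} = 4624$)
$-59422 - S{\left(-453 \right)} = -59422 - 4624 = -64046$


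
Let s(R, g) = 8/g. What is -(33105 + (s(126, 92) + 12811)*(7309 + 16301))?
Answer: -6957565965/23 ≈ -3.0250e+8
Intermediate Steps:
-(33105 + (s(126, 92) + 12811)*(7309 + 16301)) = -(33105 + (8/92 + 12811)*(7309 + 16301)) = -(33105 + (8*(1/92) + 12811)*23610) = -(33105 + (2/23 + 12811)*23610) = -(33105 + (294655/23)*23610) = -(33105 + 6956804550/23) = -1*6957565965/23 = -6957565965/23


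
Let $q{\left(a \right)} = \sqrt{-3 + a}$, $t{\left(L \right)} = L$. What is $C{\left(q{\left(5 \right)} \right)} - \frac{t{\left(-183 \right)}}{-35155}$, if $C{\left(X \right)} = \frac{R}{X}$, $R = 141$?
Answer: $- \frac{183}{35155} + \frac{141 \sqrt{2}}{2} \approx 99.697$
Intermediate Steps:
$C{\left(X \right)} = \frac{141}{X}$
$C{\left(q{\left(5 \right)} \right)} - \frac{t{\left(-183 \right)}}{-35155} = \frac{141}{\sqrt{-3 + 5}} - - \frac{183}{-35155} = \frac{141}{\sqrt{2}} - \left(-183\right) \left(- \frac{1}{35155}\right) = 141 \frac{\sqrt{2}}{2} - \frac{183}{35155} = \frac{141 \sqrt{2}}{2} - \frac{183}{35155} = - \frac{183}{35155} + \frac{141 \sqrt{2}}{2}$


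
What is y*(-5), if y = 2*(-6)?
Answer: 60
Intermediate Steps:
y = -12
y*(-5) = -12*(-5) = 60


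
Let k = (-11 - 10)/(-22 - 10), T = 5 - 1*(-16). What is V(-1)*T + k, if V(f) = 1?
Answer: 693/32 ≈ 21.656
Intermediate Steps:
T = 21 (T = 5 + 16 = 21)
k = 21/32 (k = -21/(-32) = -21*(-1/32) = 21/32 ≈ 0.65625)
V(-1)*T + k = 1*21 + 21/32 = 21 + 21/32 = 693/32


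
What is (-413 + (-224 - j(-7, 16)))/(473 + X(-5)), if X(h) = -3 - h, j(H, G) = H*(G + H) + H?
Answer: -567/475 ≈ -1.1937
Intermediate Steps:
j(H, G) = H + H*(G + H)
(-413 + (-224 - j(-7, 16)))/(473 + X(-5)) = (-413 + (-224 - (-7)*(1 + 16 - 7)))/(473 + (-3 - 1*(-5))) = (-413 + (-224 - (-7)*10))/(473 + (-3 + 5)) = (-413 + (-224 - 1*(-70)))/(473 + 2) = (-413 + (-224 + 70))/475 = (-413 - 154)*(1/475) = -567*1/475 = -567/475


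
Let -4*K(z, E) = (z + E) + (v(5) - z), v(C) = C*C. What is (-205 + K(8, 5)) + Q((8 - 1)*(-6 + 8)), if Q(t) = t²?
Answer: -33/2 ≈ -16.500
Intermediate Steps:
v(C) = C²
K(z, E) = -25/4 - E/4 (K(z, E) = -((z + E) + (5² - z))/4 = -((E + z) + (25 - z))/4 = -(25 + E)/4 = -25/4 - E/4)
(-205 + K(8, 5)) + Q((8 - 1)*(-6 + 8)) = (-205 + (-25/4 - ¼*5)) + ((8 - 1)*(-6 + 8))² = (-205 + (-25/4 - 5/4)) + (7*2)² = (-205 - 15/2) + 14² = -425/2 + 196 = -33/2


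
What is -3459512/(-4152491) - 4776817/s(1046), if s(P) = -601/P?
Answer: 2964019057423782/356521013 ≈ 8.3137e+6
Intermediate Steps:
-3459512/(-4152491) - 4776817/s(1046) = -3459512/(-4152491) - 4776817/((-601/1046)) = -3459512*(-1/4152491) - 4776817/((-601*1/1046)) = 494216/593213 - 4776817/(-601/1046) = 494216/593213 - 4776817*(-1046/601) = 494216/593213 + 4996550582/601 = 2964019057423782/356521013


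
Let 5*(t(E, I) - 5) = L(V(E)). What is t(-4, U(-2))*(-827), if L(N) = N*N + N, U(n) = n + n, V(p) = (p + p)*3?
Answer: -477179/5 ≈ -95436.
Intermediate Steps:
V(p) = 6*p (V(p) = (2*p)*3 = 6*p)
U(n) = 2*n
L(N) = N + N**2 (L(N) = N**2 + N = N + N**2)
t(E, I) = 5 + 6*E*(1 + 6*E)/5 (t(E, I) = 5 + ((6*E)*(1 + 6*E))/5 = 5 + (6*E*(1 + 6*E))/5 = 5 + 6*E*(1 + 6*E)/5)
t(-4, U(-2))*(-827) = (5 + (6/5)*(-4)*(1 + 6*(-4)))*(-827) = (5 + (6/5)*(-4)*(1 - 24))*(-827) = (5 + (6/5)*(-4)*(-23))*(-827) = (5 + 552/5)*(-827) = (577/5)*(-827) = -477179/5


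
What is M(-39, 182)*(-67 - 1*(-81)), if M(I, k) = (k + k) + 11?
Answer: 5250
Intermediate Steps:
M(I, k) = 11 + 2*k (M(I, k) = 2*k + 11 = 11 + 2*k)
M(-39, 182)*(-67 - 1*(-81)) = (11 + 2*182)*(-67 - 1*(-81)) = (11 + 364)*(-67 + 81) = 375*14 = 5250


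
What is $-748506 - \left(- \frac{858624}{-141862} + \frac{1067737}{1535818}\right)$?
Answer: $- \frac{81540812962052711}{108937106558} \approx -7.4851 \cdot 10^{5}$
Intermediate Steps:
$-748506 - \left(- \frac{858624}{-141862} + \frac{1067737}{1535818}\right) = -748506 - \left(\left(-858624\right) \left(- \frac{1}{141862}\right) + 1067737 \cdot \frac{1}{1535818}\right) = -748506 - \left(\frac{429312}{70931} + \frac{1067737}{1535818}\right) = -748506 - \frac{735080750363}{108937106558} = - \frac{81540812962052711}{108937106558}$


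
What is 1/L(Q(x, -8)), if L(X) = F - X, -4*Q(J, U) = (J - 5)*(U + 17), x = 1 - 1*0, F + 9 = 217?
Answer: 1/199 ≈ 0.0050251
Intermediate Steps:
F = 208 (F = -9 + 217 = 208)
x = 1 (x = 1 + 0 = 1)
Q(J, U) = -(-5 + J)*(17 + U)/4 (Q(J, U) = -(J - 5)*(U + 17)/4 = -(-5 + J)*(17 + U)/4)
L(X) = 208 - X
1/L(Q(x, -8)) = 1/(208 - (85/4 - 17/4*1 + (5/4)*(-8) - 1/4*1*(-8))) = 1/(208 - (85/4 - 17/4 - 10 + 2)) = 1/(208 - 1*9) = 1/(208 - 9) = 1/199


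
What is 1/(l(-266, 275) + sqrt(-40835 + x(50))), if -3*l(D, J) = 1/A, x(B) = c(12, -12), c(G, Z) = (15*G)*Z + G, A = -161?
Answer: 483/10027461088 - 233289*I*sqrt(42983)/10027461088 ≈ 4.8168e-8 - 0.0048234*I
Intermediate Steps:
c(G, Z) = G + 15*G*Z (c(G, Z) = 15*G*Z + G = G + 15*G*Z)
x(B) = -2148 (x(B) = 12*(1 + 15*(-12)) = 12*(1 - 180) = 12*(-179) = -2148)
l(D, J) = 1/483 (l(D, J) = -1/3/(-161) = -1/3*(-1/161) = 1/483)
1/(l(-266, 275) + sqrt(-40835 + x(50))) = 1/(1/483 + sqrt(-40835 - 2148)) = 1/(1/483 + sqrt(-42983)) = 1/(1/483 + I*sqrt(42983))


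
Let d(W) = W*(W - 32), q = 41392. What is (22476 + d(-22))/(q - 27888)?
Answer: 1479/844 ≈ 1.7524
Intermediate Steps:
d(W) = W*(-32 + W)
(22476 + d(-22))/(q - 27888) = (22476 - 22*(-32 - 22))/(41392 - 27888) = (22476 - 22*(-54))/13504 = (22476 + 1188)*(1/13504) = 23664*(1/13504) = 1479/844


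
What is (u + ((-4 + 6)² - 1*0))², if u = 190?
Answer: 37636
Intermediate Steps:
(u + ((-4 + 6)² - 1*0))² = (190 + ((-4 + 6)² - 1*0))² = (190 + (2² + 0))² = (190 + (4 + 0))² = (190 + 4)² = 194² = 37636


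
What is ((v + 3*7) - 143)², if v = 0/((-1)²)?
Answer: 14884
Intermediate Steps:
v = 0 (v = 0/1 = 0*1 = 0)
((v + 3*7) - 143)² = ((0 + 3*7) - 143)² = ((0 + 21) - 143)² = (21 - 143)² = (-122)² = 14884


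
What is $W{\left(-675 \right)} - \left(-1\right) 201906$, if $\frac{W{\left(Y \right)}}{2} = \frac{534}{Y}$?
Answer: $\frac{45428494}{225} \approx 2.019 \cdot 10^{5}$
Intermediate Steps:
$W{\left(Y \right)} = \frac{1068}{Y}$ ($W{\left(Y \right)} = 2 \frac{534}{Y} = \frac{1068}{Y}$)
$W{\left(-675 \right)} - \left(-1\right) 201906 = \frac{1068}{-675} - \left(-1\right) 201906 = 1068 \left(- \frac{1}{675}\right) - -201906 = - \frac{356}{225} + 201906 = \frac{45428494}{225}$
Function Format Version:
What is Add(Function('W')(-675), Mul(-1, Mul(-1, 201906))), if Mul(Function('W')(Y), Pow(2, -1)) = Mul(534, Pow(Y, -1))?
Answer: Rational(45428494, 225) ≈ 2.0190e+5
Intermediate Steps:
Function('W')(Y) = Mul(1068, Pow(Y, -1)) (Function('W')(Y) = Mul(2, Mul(534, Pow(Y, -1))) = Mul(1068, Pow(Y, -1)))
Add(Function('W')(-675), Mul(-1, Mul(-1, 201906))) = Add(Mul(1068, Pow(-675, -1)), Mul(-1, Mul(-1, 201906))) = Add(Mul(1068, Rational(-1, 675)), Mul(-1, -201906)) = Add(Rational(-356, 225), 201906) = Rational(45428494, 225)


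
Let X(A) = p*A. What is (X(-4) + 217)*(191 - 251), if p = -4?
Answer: -13980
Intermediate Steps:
X(A) = -4*A
(X(-4) + 217)*(191 - 251) = (-4*(-4) + 217)*(191 - 251) = (16 + 217)*(-60) = 233*(-60) = -13980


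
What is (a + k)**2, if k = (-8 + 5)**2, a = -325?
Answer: 99856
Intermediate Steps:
k = 9 (k = (-3)**2 = 9)
(a + k)**2 = (-325 + 9)**2 = (-316)**2 = 99856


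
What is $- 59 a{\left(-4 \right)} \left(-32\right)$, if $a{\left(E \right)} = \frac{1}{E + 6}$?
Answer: $944$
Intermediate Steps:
$a{\left(E \right)} = \frac{1}{6 + E}$
$- 59 a{\left(-4 \right)} \left(-32\right) = - \frac{59}{6 - 4} \left(-32\right) = - \frac{59}{2} \left(-32\right) = \left(-59\right) \frac{1}{2} \left(-32\right) = \left(- \frac{59}{2}\right) \left(-32\right) = 944$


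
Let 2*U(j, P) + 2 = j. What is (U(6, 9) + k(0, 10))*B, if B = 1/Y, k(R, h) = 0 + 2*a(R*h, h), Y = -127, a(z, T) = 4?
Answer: -10/127 ≈ -0.078740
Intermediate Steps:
U(j, P) = -1 + j/2
k(R, h) = 8 (k(R, h) = 0 + 2*4 = 0 + 8 = 8)
B = -1/127 (B = 1/(-127) = -1/127 ≈ -0.0078740)
(U(6, 9) + k(0, 10))*B = ((-1 + (½)*6) + 8)*(-1/127) = ((-1 + 3) + 8)*(-1/127) = (2 + 8)*(-1/127) = 10*(-1/127) = -10/127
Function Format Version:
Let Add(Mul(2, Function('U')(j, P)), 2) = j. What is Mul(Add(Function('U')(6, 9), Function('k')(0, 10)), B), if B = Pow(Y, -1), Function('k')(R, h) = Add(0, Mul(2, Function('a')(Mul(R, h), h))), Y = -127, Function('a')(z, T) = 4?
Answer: Rational(-10, 127) ≈ -0.078740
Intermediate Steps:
Function('U')(j, P) = Add(-1, Mul(Rational(1, 2), j))
Function('k')(R, h) = 8 (Function('k')(R, h) = Add(0, Mul(2, 4)) = Add(0, 8) = 8)
B = Rational(-1, 127) (B = Pow(-127, -1) = Rational(-1, 127) ≈ -0.0078740)
Mul(Add(Function('U')(6, 9), Function('k')(0, 10)), B) = Mul(Add(Add(-1, Mul(Rational(1, 2), 6)), 8), Rational(-1, 127)) = Mul(Add(Add(-1, 3), 8), Rational(-1, 127)) = Mul(Add(2, 8), Rational(-1, 127)) = Mul(10, Rational(-1, 127)) = Rational(-10, 127)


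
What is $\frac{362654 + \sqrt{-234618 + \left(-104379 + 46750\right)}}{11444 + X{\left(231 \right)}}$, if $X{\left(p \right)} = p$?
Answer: $\frac{362654}{11675} + \frac{i \sqrt{292247}}{11675} \approx 31.062 + 0.046304 i$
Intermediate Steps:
$\frac{362654 + \sqrt{-234618 + \left(-104379 + 46750\right)}}{11444 + X{\left(231 \right)}} = \frac{362654 + \sqrt{-234618 + \left(-104379 + 46750\right)}}{11444 + 231} = \frac{362654 + \sqrt{-234618 - 57629}}{11675} = \left(362654 + \sqrt{-292247}\right) \frac{1}{11675} = \left(362654 + i \sqrt{292247}\right) \frac{1}{11675} = \frac{362654}{11675} + \frac{i \sqrt{292247}}{11675}$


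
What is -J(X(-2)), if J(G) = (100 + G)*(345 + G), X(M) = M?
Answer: -33614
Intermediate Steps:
-J(X(-2)) = -(34500 + (-2)² + 445*(-2)) = -(34500 + 4 - 890) = -1*33614 = -33614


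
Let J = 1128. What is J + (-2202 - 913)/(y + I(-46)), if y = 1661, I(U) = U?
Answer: 363721/323 ≈ 1126.1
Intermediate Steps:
J + (-2202 - 913)/(y + I(-46)) = 1128 + (-2202 - 913)/(1661 - 46) = 1128 - 3115/1615 = 1128 - 3115*1/1615 = 1128 - 623/323 = 363721/323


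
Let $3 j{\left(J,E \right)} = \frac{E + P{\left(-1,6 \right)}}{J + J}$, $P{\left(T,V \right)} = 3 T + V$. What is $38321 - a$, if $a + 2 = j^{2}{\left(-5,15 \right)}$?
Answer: $\frac{958066}{25} \approx 38323.0$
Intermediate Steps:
$P{\left(T,V \right)} = V + 3 T$
$j{\left(J,E \right)} = \frac{3 + E}{6 J}$ ($j{\left(J,E \right)} = \frac{\left(E + \left(6 + 3 \left(-1\right)\right)\right) \frac{1}{J + J}}{3} = \frac{\left(E + \left(6 - 3\right)\right) \frac{1}{2 J}}{3} = \frac{\left(E + 3\right) \frac{1}{2 J}}{3} = \frac{\left(3 + E\right) \frac{1}{2 J}}{3} = \frac{\frac{1}{2} \frac{1}{J} \left(3 + E\right)}{3} = \frac{3 + E}{6 J}$)
$a = - \frac{41}{25}$ ($a = -2 + \left(\frac{3 + 15}{6 \left(-5\right)}\right)^{2} = -2 + \left(\frac{1}{6} \left(- \frac{1}{5}\right) 18\right)^{2} = -2 + \left(- \frac{3}{5}\right)^{2} = -2 + \frac{9}{25} = - \frac{41}{25} \approx -1.64$)
$38321 - a = 38321 - - \frac{41}{25} = 38321 + \frac{41}{25} = \frac{958066}{25}$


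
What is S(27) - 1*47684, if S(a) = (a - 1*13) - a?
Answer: -47697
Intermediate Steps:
S(a) = -13 (S(a) = (a - 13) - a = (-13 + a) - a = -13)
S(27) - 1*47684 = -13 - 1*47684 = -13 - 47684 = -47697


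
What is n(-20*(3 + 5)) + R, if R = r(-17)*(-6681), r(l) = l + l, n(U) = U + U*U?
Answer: 252594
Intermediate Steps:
n(U) = U + U²
r(l) = 2*l
R = 227154 (R = (2*(-17))*(-6681) = -34*(-6681) = 227154)
n(-20*(3 + 5)) + R = (-20*(3 + 5))*(1 - 20*(3 + 5)) + 227154 = (-20*8)*(1 - 20*8) + 227154 = -160*(1 - 160) + 227154 = -160*(-159) + 227154 = 25440 + 227154 = 252594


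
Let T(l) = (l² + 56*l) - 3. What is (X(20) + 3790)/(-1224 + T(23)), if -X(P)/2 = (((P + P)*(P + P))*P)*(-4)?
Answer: 25979/59 ≈ 440.32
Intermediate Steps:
T(l) = -3 + l² + 56*l
X(P) = 32*P³ (X(P) = -2*((P + P)*(P + P))*P*(-4) = -2*((2*P)*(2*P))*P*(-4) = -2*(4*P²)*P*(-4) = -2*4*P³*(-4) = -(-32)*P³ = 32*P³)
(X(20) + 3790)/(-1224 + T(23)) = (32*20³ + 3790)/(-1224 + (-3 + 23² + 56*23)) = (32*8000 + 3790)/(-1224 + (-3 + 529 + 1288)) = (256000 + 3790)/(-1224 + 1814) = 259790/590 = 259790*(1/590) = 25979/59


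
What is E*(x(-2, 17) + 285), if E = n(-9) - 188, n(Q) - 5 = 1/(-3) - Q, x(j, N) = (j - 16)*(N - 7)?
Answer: -18305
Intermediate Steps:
x(j, N) = (-16 + j)*(-7 + N)
n(Q) = 14/3 - Q (n(Q) = 5 + (1/(-3) - Q) = 5 + (-1/3 - Q) = 14/3 - Q)
E = -523/3 (E = (14/3 - 1*(-9)) - 188 = (14/3 + 9) - 188 = 41/3 - 188 = -523/3 ≈ -174.33)
E*(x(-2, 17) + 285) = -523*((112 - 16*17 - 7*(-2) + 17*(-2)) + 285)/3 = -523*((112 - 272 + 14 - 34) + 285)/3 = -523*(-180 + 285)/3 = -523/3*105 = -18305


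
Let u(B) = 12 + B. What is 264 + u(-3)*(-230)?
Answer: -1806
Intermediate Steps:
264 + u(-3)*(-230) = 264 + (12 - 3)*(-230) = 264 + 9*(-230) = 264 - 2070 = -1806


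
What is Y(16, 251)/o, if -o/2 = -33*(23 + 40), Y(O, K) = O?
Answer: 8/2079 ≈ 0.0038480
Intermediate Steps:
o = 4158 (o = -(-66)*(23 + 40) = -(-66)*63 = -2*(-2079) = 4158)
Y(16, 251)/o = 16/4158 = 16*(1/4158) = 8/2079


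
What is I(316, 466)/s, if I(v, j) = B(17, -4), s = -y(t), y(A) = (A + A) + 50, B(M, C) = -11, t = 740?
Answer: 11/1530 ≈ 0.0071895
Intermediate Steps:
y(A) = 50 + 2*A (y(A) = 2*A + 50 = 50 + 2*A)
s = -1530 (s = -(50 + 2*740) = -(50 + 1480) = -1*1530 = -1530)
I(v, j) = -11
I(316, 466)/s = -11/(-1530) = -11*(-1/1530) = 11/1530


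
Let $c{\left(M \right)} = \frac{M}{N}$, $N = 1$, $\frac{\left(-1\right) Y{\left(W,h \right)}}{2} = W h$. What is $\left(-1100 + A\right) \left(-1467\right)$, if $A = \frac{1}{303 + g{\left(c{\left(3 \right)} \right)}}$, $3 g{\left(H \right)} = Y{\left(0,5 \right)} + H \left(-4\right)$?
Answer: $\frac{482494833}{299} \approx 1.6137 \cdot 10^{6}$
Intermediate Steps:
$Y{\left(W,h \right)} = - 2 W h$
$c{\left(M \right)} = M$ ($c{\left(M \right)} = \frac{M}{1} = M 1 = M$)
$g{\left(H \right)} = - \frac{4 H}{3}$ ($g{\left(H \right)} = \frac{\left(-2\right) 0 \cdot 5 + H \left(-4\right)}{3} = \frac{0 - 4 H}{3} = \frac{\left(-4\right) H}{3} = - \frac{4 H}{3}$)
$A = \frac{1}{299}$ ($A = \frac{1}{303 - 4} = \frac{1}{299} \approx 0.0033445$)
$\left(-1100 + A\right) \left(-1467\right) = \left(-1100 + \frac{1}{299}\right) \left(-1467\right) = \left(- \frac{328899}{299}\right) \left(-1467\right) = \frac{482494833}{299}$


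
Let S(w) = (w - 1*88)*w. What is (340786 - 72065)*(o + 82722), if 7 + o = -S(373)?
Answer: -6339128390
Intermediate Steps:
S(w) = w*(-88 + w) (S(w) = (w - 88)*w = (-88 + w)*w = w*(-88 + w))
o = -106312 (o = -7 - 373*(-88 + 373) = -7 - 373*285 = -7 - 1*106305 = -7 - 106305 = -106312)
(340786 - 72065)*(o + 82722) = (340786 - 72065)*(-106312 + 82722) = 268721*(-23590) = -6339128390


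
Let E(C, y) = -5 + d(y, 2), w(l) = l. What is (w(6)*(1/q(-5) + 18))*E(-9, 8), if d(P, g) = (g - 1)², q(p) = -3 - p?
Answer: -444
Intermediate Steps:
d(P, g) = (-1 + g)²
E(C, y) = -4 (E(C, y) = -5 + (-1 + 2)² = -5 + 1² = -5 + 1 = -4)
(w(6)*(1/q(-5) + 18))*E(-9, 8) = (6*(1/(-3 - 1*(-5)) + 18))*(-4) = (6*(1/(-3 + 5) + 18))*(-4) = (6*(1/2 + 18))*(-4) = (6*(½ + 18))*(-4) = (6*(37/2))*(-4) = 111*(-4) = -444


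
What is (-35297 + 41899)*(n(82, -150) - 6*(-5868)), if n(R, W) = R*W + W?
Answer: 150248316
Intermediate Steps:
n(R, W) = W + R*W
(-35297 + 41899)*(n(82, -150) - 6*(-5868)) = (-35297 + 41899)*(-150*(1 + 82) - 6*(-5868)) = 6602*(-150*83 + 35208) = 6602*(-12450 + 35208) = 6602*22758 = 150248316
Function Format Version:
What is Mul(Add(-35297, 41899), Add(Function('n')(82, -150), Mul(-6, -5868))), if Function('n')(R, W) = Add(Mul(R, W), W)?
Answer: 150248316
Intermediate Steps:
Function('n')(R, W) = Add(W, Mul(R, W))
Mul(Add(-35297, 41899), Add(Function('n')(82, -150), Mul(-6, -5868))) = Mul(Add(-35297, 41899), Add(Mul(-150, Add(1, 82)), Mul(-6, -5868))) = Mul(6602, Add(Mul(-150, 83), 35208)) = Mul(6602, Add(-12450, 35208)) = Mul(6602, 22758) = 150248316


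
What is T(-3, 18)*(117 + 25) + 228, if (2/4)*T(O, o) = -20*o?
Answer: -102012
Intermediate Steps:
T(O, o) = -40*o (T(O, o) = 2*(-20*o) = -40*o)
T(-3, 18)*(117 + 25) + 228 = (-40*18)*(117 + 25) + 228 = -720*142 + 228 = -102240 + 228 = -102012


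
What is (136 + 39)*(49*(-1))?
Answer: -8575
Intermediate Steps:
(136 + 39)*(49*(-1)) = 175*(-49) = -8575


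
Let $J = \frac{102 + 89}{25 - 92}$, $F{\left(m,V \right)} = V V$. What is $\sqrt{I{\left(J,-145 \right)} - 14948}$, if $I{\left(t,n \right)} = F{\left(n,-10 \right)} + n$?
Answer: $i \sqrt{14993} \approx 122.45 i$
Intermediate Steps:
$F{\left(m,V \right)} = V^{2}$
$J = - \frac{191}{67}$ ($J = \frac{191}{25 - 92} = \frac{191}{-67} = 191 \left(- \frac{1}{67}\right) = - \frac{191}{67} \approx -2.8507$)
$I{\left(t,n \right)} = 100 + n$ ($I{\left(t,n \right)} = \left(-10\right)^{2} + n = 100 + n$)
$\sqrt{I{\left(J,-145 \right)} - 14948} = \sqrt{\left(100 - 145\right) - 14948} = \sqrt{-45 - 14948} = \sqrt{-14993} = i \sqrt{14993}$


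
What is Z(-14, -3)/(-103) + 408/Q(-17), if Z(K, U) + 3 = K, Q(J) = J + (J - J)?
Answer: -2455/103 ≈ -23.835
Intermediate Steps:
Q(J) = J (Q(J) = J + 0 = J)
Z(K, U) = -3 + K
Z(-14, -3)/(-103) + 408/Q(-17) = (-3 - 14)/(-103) + 408/(-17) = -17*(-1/103) + 408*(-1/17) = 17/103 - 24 = -2455/103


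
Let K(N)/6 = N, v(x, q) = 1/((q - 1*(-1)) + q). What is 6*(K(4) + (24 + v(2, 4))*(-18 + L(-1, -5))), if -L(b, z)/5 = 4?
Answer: -16060/3 ≈ -5353.3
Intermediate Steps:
L(b, z) = -20 (L(b, z) = -5*4 = -20)
v(x, q) = 1/(1 + 2*q) (v(x, q) = 1/((q + 1) + q) = 1/((1 + q) + q) = 1/(1 + 2*q))
K(N) = 6*N
6*(K(4) + (24 + v(2, 4))*(-18 + L(-1, -5))) = 6*(6*4 + (24 + 1/(1 + 2*4))*(-18 - 20)) = 6*(24 + (24 + 1/(1 + 8))*(-38)) = 6*(24 + (24 + 1/9)*(-38)) = 6*(24 + (217/9)*(-38)) = 6*(24 - 8246/9) = 6*(-8030/9) = -16060/3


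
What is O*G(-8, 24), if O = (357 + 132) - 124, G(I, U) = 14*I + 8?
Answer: -37960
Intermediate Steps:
G(I, U) = 8 + 14*I
O = 365 (O = 489 - 124 = 365)
O*G(-8, 24) = 365*(8 + 14*(-8)) = 365*(8 - 112) = 365*(-104) = -37960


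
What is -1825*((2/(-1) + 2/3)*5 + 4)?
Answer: 14600/3 ≈ 4866.7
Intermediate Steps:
-1825*((2/(-1) + 2/3)*5 + 4) = -1825*((2*(-1) + 2*(⅓))*5 + 4) = -1825*((-2 + ⅔)*5 + 4) = -1825*(-4/3*5 + 4) = -1825*(-20/3 + 4) = -1825*(-8/3) = 14600/3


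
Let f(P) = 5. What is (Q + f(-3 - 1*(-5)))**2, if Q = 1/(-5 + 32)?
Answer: 18496/729 ≈ 25.372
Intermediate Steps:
Q = 1/27 ≈ 0.037037
(Q + f(-3 - 1*(-5)))**2 = (1/27 + 5)**2 = (136/27)**2 = 18496/729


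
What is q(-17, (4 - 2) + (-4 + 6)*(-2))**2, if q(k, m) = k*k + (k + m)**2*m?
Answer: 187489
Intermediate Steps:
q(k, m) = k**2 + m*(k + m)**2
q(-17, (4 - 2) + (-4 + 6)*(-2))**2 = ((-17)**2 + ((4 - 2) + (-4 + 6)*(-2))*(-17 + ((4 - 2) + (-4 + 6)*(-2)))**2)**2 = (289 + (2 + 2*(-2))*(-17 + (2 + 2*(-2)))**2)**2 = (289 + (2 - 4)*(-17 + (2 - 4))**2)**2 = (289 - 2*(-17 - 2)**2)**2 = (289 - 2*(-19)**2)**2 = (289 - 2*361)**2 = (289 - 722)**2 = (-433)**2 = 187489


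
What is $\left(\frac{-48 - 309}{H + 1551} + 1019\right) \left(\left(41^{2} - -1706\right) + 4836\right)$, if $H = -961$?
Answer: $\frac{4940814219}{590} \approx 8.3743 \cdot 10^{6}$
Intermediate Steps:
$\left(\frac{-48 - 309}{H + 1551} + 1019\right) \left(\left(41^{2} - -1706\right) + 4836\right) = \left(\frac{-48 - 309}{-961 + 1551} + 1019\right) \left(\left(41^{2} - -1706\right) + 4836\right) = \left(- \frac{357}{590} + 1019\right) \left(\left(1681 + 1706\right) + 4836\right) = \left(\left(-357\right) \frac{1}{590} + 1019\right) \left(3387 + 4836\right) = \left(- \frac{357}{590} + 1019\right) 8223 = \frac{600853}{590} \cdot 8223 = \frac{4940814219}{590}$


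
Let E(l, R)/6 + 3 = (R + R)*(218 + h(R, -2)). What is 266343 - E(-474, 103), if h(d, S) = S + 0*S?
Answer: -615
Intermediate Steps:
h(d, S) = S (h(d, S) = S + 0 = S)
E(l, R) = -18 + 2592*R (E(l, R) = -18 + 6*((R + R)*(218 - 2)) = -18 + 6*((2*R)*216) = -18 + 6*(432*R) = -18 + 2592*R)
266343 - E(-474, 103) = 266343 - (-18 + 2592*103) = 266343 - (-18 + 266976) = 266343 - 1*266958 = 266343 - 266958 = -615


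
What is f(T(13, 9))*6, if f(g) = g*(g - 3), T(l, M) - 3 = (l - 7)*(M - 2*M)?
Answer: 16524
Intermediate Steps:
T(l, M) = 3 - M*(-7 + l) (T(l, M) = 3 + (l - 7)*(M - 2*M) = 3 + (-7 + l)*(-M) = 3 - M*(-7 + l))
f(g) = g*(-3 + g)
f(T(13, 9))*6 = ((3 + 7*9 - 1*9*13)*(-3 + (3 + 7*9 - 1*9*13)))*6 = ((3 + 63 - 117)*(-3 + (3 + 63 - 117)))*6 = -51*(-3 - 51)*6 = -51*(-54)*6 = 2754*6 = 16524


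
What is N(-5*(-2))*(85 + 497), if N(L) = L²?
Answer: 58200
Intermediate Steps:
N(-5*(-2))*(85 + 497) = (-5*(-2))²*(85 + 497) = 10²*582 = 100*582 = 58200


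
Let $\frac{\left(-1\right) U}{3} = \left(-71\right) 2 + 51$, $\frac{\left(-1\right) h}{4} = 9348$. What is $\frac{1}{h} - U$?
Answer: $- \frac{10208017}{37392} \approx -273.0$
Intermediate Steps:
$h = -37392$ ($h = \left(-4\right) 9348 = -37392$)
$U = 273$ ($U = - 3 \left(\left(-71\right) 2 + 51\right) = - 3 \left(-142 + 51\right) = \left(-3\right) \left(-91\right) = 273$)
$\frac{1}{h} - U = \frac{1}{-37392} - 273 = - \frac{1}{37392} - 273 = - \frac{10208017}{37392}$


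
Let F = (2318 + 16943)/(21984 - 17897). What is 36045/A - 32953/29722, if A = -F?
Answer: -398105303033/52043222 ≈ -7649.5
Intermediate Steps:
F = 19261/4087 ≈ 4.7127
A = -19261/4087 (A = -1*19261/4087 = -19261/4087 ≈ -4.7127)
36045/A - 32953/29722 = 36045/(-19261/4087) - 32953/29722 = 36045*(-4087/19261) - 32953*1/29722 = -147315915/19261 - 32953/29722 = -398105303033/52043222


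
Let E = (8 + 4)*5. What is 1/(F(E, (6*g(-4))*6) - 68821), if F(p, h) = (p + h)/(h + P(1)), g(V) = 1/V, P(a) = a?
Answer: -8/550619 ≈ -1.4529e-5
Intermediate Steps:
E = 60 (E = 12*5 = 60)
F(p, h) = (h + p)/(1 + h) (F(p, h) = (p + h)/(h + 1) = (h + p)/(1 + h))
1/(F(E, (6*g(-4))*6) - 68821) = 1/(((6/(-4))*6 + 60)/(1 + (6/(-4))*6) - 68821) = 1/(((6*(-¼))*6 + 60)/(1 + (6*(-¼))*6) - 68821) = 1/((-3/2*6 + 60)/(1 - 3/2*6) - 68821) = 1/((-9 + 60)/(1 - 9) - 68821) = 1/(51/(-8) - 68821) = 1/(-⅛*51 - 68821) = 1/(-51/8 - 68821) = 1/(-550619/8) = -8/550619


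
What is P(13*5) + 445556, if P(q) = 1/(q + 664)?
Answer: 324810325/729 ≈ 4.4556e+5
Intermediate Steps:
P(q) = 1/(664 + q)
P(13*5) + 445556 = 1/(664 + 13*5) + 445556 = 1/(664 + 65) + 445556 = 1/729 + 445556 = 324810325/729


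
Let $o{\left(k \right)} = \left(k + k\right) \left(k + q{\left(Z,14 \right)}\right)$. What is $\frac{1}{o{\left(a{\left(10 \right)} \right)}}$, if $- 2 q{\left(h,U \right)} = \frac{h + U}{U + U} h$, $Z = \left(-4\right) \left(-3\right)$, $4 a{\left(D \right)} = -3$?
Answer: $\frac{56}{531} \approx 0.10546$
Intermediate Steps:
$a{\left(D \right)} = - \frac{3}{4}$ ($a{\left(D \right)} = \frac{1}{4} \left(-3\right) = - \frac{3}{4}$)
$Z = 12$
$q{\left(h,U \right)} = - \frac{h \left(U + h\right)}{4 U}$ ($q{\left(h,U \right)} = - \frac{\frac{h + U}{U + U} h}{2} = - \frac{\frac{U + h}{2 U} h}{2} = - \frac{\frac{1}{2} h \frac{1}{U} \left(U + h\right)}{2} = - \frac{h \left(U + h\right)}{4 U}$)
$o{\left(k \right)} = 2 k \left(- \frac{39}{7} + k\right)$ ($o{\left(k \right)} = \left(k + k\right) \left(k - \frac{3 \left(14 + 12\right)}{14}\right) = 2 k \left(k - 3 \cdot \frac{1}{14} \cdot 26\right) = 2 k \left(k - \frac{39}{7}\right) = 2 k \left(- \frac{39}{7} + k\right)$)
$\frac{1}{o{\left(a{\left(10 \right)} \right)}} = \frac{1}{\frac{2}{7} \left(- \frac{3}{4}\right) \left(-39 + 7 \left(- \frac{3}{4}\right)\right)} = \frac{1}{\frac{2}{7} \left(- \frac{3}{4}\right) \left(-39 - \frac{21}{4}\right)} = \frac{1}{\frac{2}{7} \left(- \frac{3}{4}\right) \left(- \frac{177}{4}\right)} = \frac{1}{\frac{531}{56}} = \frac{56}{531}$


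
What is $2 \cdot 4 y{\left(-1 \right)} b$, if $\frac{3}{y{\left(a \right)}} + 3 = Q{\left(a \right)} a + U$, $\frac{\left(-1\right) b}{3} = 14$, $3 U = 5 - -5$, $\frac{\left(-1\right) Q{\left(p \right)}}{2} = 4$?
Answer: $- \frac{3024}{25} \approx -120.96$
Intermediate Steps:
$Q{\left(p \right)} = -8$ ($Q{\left(p \right)} = \left(-2\right) 4 = -8$)
$U = \frac{10}{3}$ ($U = \frac{5 - -5}{3} = \frac{5 + 5}{3} = \frac{1}{3} \cdot 10 = \frac{10}{3} \approx 3.3333$)
$b = -42$ ($b = \left(-3\right) 14 = -42$)
$y{\left(a \right)} = \frac{3}{\frac{1}{3} - 8 a}$ ($y{\left(a \right)} = \frac{3}{-3 - \left(- \frac{10}{3} + 8 a\right)} = \frac{3}{\frac{1}{3} - 8 a}$)
$2 \cdot 4 y{\left(-1 \right)} b = 2 \cdot 4 \frac{9}{1 - -24} \left(-42\right) = 8 \frac{9}{1 + 24} \left(-42\right) = 8 \cdot \frac{9}{25} \left(-42\right) = \frac{72}{25} \left(-42\right) = - \frac{3024}{25}$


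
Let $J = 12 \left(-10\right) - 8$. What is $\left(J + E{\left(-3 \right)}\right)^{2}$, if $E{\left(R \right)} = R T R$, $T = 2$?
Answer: $12100$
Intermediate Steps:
$E{\left(R \right)} = 2 R^{2}$ ($E{\left(R \right)} = R 2 R = 2 R R = 2 R^{2}$)
$J = -128$ ($J = -120 - 8 = -128$)
$\left(J + E{\left(-3 \right)}\right)^{2} = \left(-128 + 2 \left(-3\right)^{2}\right)^{2} = \left(-128 + 2 \cdot 9\right)^{2} = \left(-128 + 18\right)^{2} = \left(-110\right)^{2} = 12100$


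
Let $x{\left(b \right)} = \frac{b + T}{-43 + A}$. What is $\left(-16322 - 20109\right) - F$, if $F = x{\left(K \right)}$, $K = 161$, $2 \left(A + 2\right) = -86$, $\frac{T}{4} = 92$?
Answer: $- \frac{3205399}{88} \approx -36425.0$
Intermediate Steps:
$T = 368$ ($T = 4 \cdot 92 = 368$)
$A = -45$ ($A = -2 + \frac{1}{2} \left(-86\right) = -2 - 43 = -45$)
$x{\left(b \right)} = - \frac{46}{11} - \frac{b}{88}$ ($x{\left(b \right)} = \frac{b + 368}{-43 - 45} = \frac{368 + b}{-88} = \left(368 + b\right) \left(- \frac{1}{88}\right) = - \frac{46}{11} - \frac{b}{88}$)
$F = - \frac{529}{88}$ ($F = - \frac{46}{11} - \frac{161}{88} = - \frac{529}{88} \approx -6.0114$)
$\left(-16322 - 20109\right) - F = \left(-16322 - 20109\right) - - \frac{529}{88} = -36431 + \frac{529}{88} = - \frac{3205399}{88}$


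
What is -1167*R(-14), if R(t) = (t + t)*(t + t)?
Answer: -914928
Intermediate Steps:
R(t) = 4*t**2 (R(t) = (2*t)*(2*t) = 4*t**2)
-1167*R(-14) = -4668*(-14)**2 = -4668*196 = -1167*784 = -914928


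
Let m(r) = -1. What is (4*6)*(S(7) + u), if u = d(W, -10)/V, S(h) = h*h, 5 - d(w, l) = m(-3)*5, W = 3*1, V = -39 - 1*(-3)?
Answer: 3508/3 ≈ 1169.3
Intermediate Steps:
V = -36 (V = -39 + 3 = -36)
W = 3
d(w, l) = 10 (d(w, l) = 5 - (-1)*5 = 5 - 1*(-5) = 5 + 5 = 10)
S(h) = h²
u = -5/18 (u = 10/(-36) = 10*(-1/36) = -5/18 ≈ -0.27778)
(4*6)*(S(7) + u) = (4*6)*(7² - 5/18) = 24*(49 - 5/18) = 24*(877/18) = 3508/3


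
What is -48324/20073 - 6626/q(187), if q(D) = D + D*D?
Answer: -305313707/117614398 ≈ -2.5959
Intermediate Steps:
q(D) = D + D²
-48324/20073 - 6626/q(187) = -48324/20073 - 6626*1/(187*(1 + 187)) = -48324*1/20073 - 6626/(187*188) = -16108/6691 - 6626/35156 = -16108/6691 - 6626*1/35156 = -16108/6691 - 3313/17578 = -305313707/117614398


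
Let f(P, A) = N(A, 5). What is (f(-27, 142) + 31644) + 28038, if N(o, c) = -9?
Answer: 59673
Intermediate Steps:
f(P, A) = -9
(f(-27, 142) + 31644) + 28038 = (-9 + 31644) + 28038 = 31635 + 28038 = 59673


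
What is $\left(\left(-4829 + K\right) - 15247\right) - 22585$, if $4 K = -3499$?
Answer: $- \frac{174143}{4} \approx -43536.0$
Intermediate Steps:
$K = - \frac{3499}{4}$ ($K = \frac{1}{4} \left(-3499\right) = - \frac{3499}{4} \approx -874.75$)
$\left(\left(-4829 + K\right) - 15247\right) - 22585 = \left(\left(-4829 - \frac{3499}{4}\right) - 15247\right) - 22585 = \left(- \frac{22815}{4} - 15247\right) - 22585 = - \frac{83803}{4} - 22585 = - \frac{174143}{4}$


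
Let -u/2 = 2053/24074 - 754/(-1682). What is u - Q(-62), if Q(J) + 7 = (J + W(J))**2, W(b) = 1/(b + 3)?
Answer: -4666278220741/1215123113 ≈ -3840.2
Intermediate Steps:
u = -372499/349073 (u = -2*(2053/24074 - 754/(-1682)) = -2*(2053*(1/24074) - 754*(-1/1682)) = -2*(2053/24074 + 13/29) = -2*372499/698146 = -372499/349073 ≈ -1.0671)
W(b) = 1/(3 + b)
Q(J) = -7 + (J + 1/(3 + J))**2
u - Q(-62) = -372499/349073 - (-7 + (-62 + 1/(3 - 62))**2) = -372499/349073 - (-7 + (-62 + 1/(-59))**2) = -372499/349073 - (-7 + (-62 - 1/59)**2) = -372499/349073 - (-7 + (-3659/59)**2) = -372499/349073 - (-7 + 13388281/3481) = -372499/349073 - 1*13363914/3481 = -372499/349073 - 13363914/3481 = -4666278220741/1215123113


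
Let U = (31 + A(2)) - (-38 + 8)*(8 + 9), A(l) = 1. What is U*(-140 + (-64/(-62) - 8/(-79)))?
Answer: -184325528/2449 ≈ -75266.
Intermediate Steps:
U = 542 (U = (31 + 1) - (-38 + 8)*(8 + 9) = 32 - (-30)*17 = 32 - 1*(-510) = 32 + 510 = 542)
U*(-140 + (-64/(-62) - 8/(-79))) = 542*(-140 + (-64/(-62) - 8/(-79))) = 542*(-140 + (-64*(-1/62) - 8*(-1/79))) = 542*(-140 + (32/31 + 8/79)) = 542*(-140 + 2776/2449) = 542*(-340084/2449) = -184325528/2449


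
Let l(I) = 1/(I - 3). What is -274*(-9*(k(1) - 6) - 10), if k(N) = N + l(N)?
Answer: -10823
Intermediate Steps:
l(I) = 1/(-3 + I)
k(N) = N + 1/(-3 + N)
-274*(-9*(k(1) - 6) - 10) = -274*(-9*((1 + 1*(-3 + 1))/(-3 + 1) - 6) - 10) = -274*(-9*((1 + 1*(-2))/(-2) - 6) - 10) = -274*(-9*(-(1 - 2)/2 - 6) - 10) = -274*(-9*(-½*(-1) - 6) - 10) = -274*(-9*(½ - 6) - 10) = -274*(-9*(-11/2) - 10) = -274*(99/2 - 10) = -274*79/2 = -10823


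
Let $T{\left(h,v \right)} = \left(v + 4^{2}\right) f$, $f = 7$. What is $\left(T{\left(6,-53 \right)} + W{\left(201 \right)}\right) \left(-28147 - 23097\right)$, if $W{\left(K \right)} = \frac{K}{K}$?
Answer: $13220952$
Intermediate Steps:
$W{\left(K \right)} = 1$
$T{\left(h,v \right)} = 112 + 7 v$ ($T{\left(h,v \right)} = \left(v + 4^{2}\right) 7 = \left(v + 16\right) 7 = \left(16 + v\right) 7 = 112 + 7 v$)
$\left(T{\left(6,-53 \right)} + W{\left(201 \right)}\right) \left(-28147 - 23097\right) = \left(\left(112 + 7 \left(-53\right)\right) + 1\right) \left(-28147 - 23097\right) = \left(\left(112 - 371\right) + 1\right) \left(-51244\right) = \left(-259 + 1\right) \left(-51244\right) = \left(-258\right) \left(-51244\right) = 13220952$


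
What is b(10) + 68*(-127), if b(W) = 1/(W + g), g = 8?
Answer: -155447/18 ≈ -8635.9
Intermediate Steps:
b(W) = 1/(8 + W) (b(W) = 1/(W + 8) = 1/(8 + W))
b(10) + 68*(-127) = 1/(8 + 10) + 68*(-127) = 1/18 - 8636 = -155447/18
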